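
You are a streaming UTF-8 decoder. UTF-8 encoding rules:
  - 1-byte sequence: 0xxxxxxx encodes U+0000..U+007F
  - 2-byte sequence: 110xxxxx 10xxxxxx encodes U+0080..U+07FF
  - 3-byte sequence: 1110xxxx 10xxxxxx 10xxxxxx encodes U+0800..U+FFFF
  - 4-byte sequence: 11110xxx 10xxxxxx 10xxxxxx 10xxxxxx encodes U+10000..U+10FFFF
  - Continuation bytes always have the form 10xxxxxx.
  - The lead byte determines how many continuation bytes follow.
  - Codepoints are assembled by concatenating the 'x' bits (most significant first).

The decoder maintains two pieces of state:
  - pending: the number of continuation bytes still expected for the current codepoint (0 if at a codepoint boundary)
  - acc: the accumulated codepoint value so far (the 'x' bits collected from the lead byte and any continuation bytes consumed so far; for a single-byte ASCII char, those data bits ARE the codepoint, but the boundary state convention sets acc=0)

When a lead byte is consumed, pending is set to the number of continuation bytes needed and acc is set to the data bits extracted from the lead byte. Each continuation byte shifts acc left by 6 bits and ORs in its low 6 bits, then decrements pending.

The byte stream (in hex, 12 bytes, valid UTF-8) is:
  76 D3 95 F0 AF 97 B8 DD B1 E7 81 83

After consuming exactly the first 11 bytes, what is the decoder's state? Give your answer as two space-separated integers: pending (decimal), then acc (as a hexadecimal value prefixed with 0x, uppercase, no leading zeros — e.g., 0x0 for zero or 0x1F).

Byte[0]=76: 1-byte. pending=0, acc=0x0
Byte[1]=D3: 2-byte lead. pending=1, acc=0x13
Byte[2]=95: continuation. acc=(acc<<6)|0x15=0x4D5, pending=0
Byte[3]=F0: 4-byte lead. pending=3, acc=0x0
Byte[4]=AF: continuation. acc=(acc<<6)|0x2F=0x2F, pending=2
Byte[5]=97: continuation. acc=(acc<<6)|0x17=0xBD7, pending=1
Byte[6]=B8: continuation. acc=(acc<<6)|0x38=0x2F5F8, pending=0
Byte[7]=DD: 2-byte lead. pending=1, acc=0x1D
Byte[8]=B1: continuation. acc=(acc<<6)|0x31=0x771, pending=0
Byte[9]=E7: 3-byte lead. pending=2, acc=0x7
Byte[10]=81: continuation. acc=(acc<<6)|0x01=0x1C1, pending=1

Answer: 1 0x1C1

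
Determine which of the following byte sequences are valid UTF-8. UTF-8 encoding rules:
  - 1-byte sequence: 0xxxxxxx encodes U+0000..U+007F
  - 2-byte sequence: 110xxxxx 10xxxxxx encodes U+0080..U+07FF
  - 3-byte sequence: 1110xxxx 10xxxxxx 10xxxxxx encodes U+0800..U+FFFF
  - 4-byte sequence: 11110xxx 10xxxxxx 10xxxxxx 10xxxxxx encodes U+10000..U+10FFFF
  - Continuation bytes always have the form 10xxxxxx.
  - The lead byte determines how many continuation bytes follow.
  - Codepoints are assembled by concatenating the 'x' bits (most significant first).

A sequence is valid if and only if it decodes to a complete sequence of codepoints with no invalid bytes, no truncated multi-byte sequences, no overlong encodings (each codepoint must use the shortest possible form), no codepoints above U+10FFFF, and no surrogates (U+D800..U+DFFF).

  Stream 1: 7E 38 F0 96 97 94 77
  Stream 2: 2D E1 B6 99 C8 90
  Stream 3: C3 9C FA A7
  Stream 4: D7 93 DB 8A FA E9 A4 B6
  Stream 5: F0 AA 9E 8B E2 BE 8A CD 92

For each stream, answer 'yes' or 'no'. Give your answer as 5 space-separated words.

Stream 1: decodes cleanly. VALID
Stream 2: decodes cleanly. VALID
Stream 3: error at byte offset 2. INVALID
Stream 4: error at byte offset 4. INVALID
Stream 5: decodes cleanly. VALID

Answer: yes yes no no yes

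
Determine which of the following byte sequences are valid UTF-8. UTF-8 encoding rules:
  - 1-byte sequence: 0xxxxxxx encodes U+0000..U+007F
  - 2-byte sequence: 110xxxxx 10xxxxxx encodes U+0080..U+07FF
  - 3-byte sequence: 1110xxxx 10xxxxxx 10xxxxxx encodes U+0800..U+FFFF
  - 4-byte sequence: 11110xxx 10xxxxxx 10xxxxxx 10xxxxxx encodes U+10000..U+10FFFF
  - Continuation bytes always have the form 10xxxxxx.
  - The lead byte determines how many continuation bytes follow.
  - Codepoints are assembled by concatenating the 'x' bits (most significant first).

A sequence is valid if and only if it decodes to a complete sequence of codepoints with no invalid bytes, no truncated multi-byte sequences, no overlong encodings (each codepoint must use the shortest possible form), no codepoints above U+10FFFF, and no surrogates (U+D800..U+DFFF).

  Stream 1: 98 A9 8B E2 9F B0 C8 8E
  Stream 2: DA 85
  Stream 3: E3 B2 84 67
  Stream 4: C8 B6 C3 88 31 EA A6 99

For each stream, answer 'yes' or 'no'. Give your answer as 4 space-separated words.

Stream 1: error at byte offset 0. INVALID
Stream 2: decodes cleanly. VALID
Stream 3: decodes cleanly. VALID
Stream 4: decodes cleanly. VALID

Answer: no yes yes yes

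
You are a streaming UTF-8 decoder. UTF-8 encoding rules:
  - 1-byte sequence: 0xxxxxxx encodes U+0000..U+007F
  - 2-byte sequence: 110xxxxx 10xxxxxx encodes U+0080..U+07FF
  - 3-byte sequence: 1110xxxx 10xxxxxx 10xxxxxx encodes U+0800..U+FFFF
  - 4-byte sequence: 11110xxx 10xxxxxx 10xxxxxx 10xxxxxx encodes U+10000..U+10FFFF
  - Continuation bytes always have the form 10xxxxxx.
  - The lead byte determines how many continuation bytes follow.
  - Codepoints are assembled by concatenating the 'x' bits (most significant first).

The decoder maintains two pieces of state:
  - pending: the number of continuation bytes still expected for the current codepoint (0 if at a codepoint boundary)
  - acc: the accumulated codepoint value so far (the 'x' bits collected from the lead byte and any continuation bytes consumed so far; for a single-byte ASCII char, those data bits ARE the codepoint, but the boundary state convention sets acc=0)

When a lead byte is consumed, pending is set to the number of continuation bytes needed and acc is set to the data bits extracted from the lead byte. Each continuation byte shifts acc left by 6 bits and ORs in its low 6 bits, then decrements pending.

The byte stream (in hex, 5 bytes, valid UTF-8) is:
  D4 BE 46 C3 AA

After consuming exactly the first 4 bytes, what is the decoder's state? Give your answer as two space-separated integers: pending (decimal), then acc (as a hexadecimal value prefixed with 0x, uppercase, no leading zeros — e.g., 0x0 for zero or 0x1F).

Answer: 1 0x3

Derivation:
Byte[0]=D4: 2-byte lead. pending=1, acc=0x14
Byte[1]=BE: continuation. acc=(acc<<6)|0x3E=0x53E, pending=0
Byte[2]=46: 1-byte. pending=0, acc=0x0
Byte[3]=C3: 2-byte lead. pending=1, acc=0x3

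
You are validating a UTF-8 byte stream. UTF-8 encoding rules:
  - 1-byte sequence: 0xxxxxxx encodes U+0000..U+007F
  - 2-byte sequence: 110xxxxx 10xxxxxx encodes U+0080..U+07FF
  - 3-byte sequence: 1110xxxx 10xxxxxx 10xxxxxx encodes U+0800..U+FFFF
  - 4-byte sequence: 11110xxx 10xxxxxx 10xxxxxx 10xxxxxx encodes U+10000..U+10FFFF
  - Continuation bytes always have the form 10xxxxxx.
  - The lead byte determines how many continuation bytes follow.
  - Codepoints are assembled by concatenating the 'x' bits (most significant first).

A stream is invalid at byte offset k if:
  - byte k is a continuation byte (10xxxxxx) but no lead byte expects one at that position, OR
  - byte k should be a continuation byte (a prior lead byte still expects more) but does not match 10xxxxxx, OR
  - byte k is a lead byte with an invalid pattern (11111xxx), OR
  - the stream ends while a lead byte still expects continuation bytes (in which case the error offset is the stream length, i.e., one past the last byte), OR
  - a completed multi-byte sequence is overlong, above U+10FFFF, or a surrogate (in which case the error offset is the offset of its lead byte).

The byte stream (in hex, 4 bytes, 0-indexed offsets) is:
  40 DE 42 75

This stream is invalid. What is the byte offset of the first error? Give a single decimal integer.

Answer: 2

Derivation:
Byte[0]=40: 1-byte ASCII. cp=U+0040
Byte[1]=DE: 2-byte lead, need 1 cont bytes. acc=0x1E
Byte[2]=42: expected 10xxxxxx continuation. INVALID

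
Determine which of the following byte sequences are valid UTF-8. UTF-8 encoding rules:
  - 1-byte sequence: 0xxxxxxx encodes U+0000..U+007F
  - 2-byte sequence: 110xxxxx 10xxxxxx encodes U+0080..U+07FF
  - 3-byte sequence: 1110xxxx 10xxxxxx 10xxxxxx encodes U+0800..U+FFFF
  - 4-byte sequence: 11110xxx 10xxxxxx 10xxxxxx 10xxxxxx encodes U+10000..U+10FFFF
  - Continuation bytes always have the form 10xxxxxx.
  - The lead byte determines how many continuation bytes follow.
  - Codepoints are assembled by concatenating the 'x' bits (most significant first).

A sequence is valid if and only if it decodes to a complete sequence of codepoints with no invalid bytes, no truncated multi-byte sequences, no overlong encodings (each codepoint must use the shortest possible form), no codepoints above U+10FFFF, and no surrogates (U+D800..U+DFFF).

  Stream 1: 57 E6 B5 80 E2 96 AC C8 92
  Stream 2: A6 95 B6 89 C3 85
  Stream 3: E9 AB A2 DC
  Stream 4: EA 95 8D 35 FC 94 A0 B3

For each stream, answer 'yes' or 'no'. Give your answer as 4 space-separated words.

Stream 1: decodes cleanly. VALID
Stream 2: error at byte offset 0. INVALID
Stream 3: error at byte offset 4. INVALID
Stream 4: error at byte offset 4. INVALID

Answer: yes no no no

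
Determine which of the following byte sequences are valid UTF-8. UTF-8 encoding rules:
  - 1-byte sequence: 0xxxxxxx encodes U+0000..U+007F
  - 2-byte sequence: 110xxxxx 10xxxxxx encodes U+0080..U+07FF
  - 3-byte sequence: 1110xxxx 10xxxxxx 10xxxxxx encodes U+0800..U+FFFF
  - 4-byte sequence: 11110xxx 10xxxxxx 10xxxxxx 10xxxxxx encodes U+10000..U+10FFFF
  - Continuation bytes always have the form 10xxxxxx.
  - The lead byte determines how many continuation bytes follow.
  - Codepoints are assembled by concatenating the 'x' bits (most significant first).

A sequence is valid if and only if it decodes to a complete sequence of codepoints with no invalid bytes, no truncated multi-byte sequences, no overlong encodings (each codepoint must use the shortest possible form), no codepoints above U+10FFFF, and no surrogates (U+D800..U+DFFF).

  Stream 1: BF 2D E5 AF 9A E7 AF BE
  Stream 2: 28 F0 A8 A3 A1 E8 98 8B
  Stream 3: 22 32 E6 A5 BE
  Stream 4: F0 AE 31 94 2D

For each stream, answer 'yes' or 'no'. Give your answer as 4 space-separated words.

Answer: no yes yes no

Derivation:
Stream 1: error at byte offset 0. INVALID
Stream 2: decodes cleanly. VALID
Stream 3: decodes cleanly. VALID
Stream 4: error at byte offset 2. INVALID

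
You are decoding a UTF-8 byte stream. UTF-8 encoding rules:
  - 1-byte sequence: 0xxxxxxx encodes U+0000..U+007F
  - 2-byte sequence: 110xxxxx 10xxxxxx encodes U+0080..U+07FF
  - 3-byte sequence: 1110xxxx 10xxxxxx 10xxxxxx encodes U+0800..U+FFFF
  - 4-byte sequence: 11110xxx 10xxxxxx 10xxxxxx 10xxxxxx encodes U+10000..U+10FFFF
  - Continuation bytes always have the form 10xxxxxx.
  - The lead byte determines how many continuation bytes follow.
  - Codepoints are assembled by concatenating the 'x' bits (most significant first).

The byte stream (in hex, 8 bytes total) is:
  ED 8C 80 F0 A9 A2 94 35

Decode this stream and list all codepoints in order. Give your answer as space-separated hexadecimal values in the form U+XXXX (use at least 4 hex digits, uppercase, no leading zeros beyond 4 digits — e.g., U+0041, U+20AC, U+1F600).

Byte[0]=ED: 3-byte lead, need 2 cont bytes. acc=0xD
Byte[1]=8C: continuation. acc=(acc<<6)|0x0C=0x34C
Byte[2]=80: continuation. acc=(acc<<6)|0x00=0xD300
Completed: cp=U+D300 (starts at byte 0)
Byte[3]=F0: 4-byte lead, need 3 cont bytes. acc=0x0
Byte[4]=A9: continuation. acc=(acc<<6)|0x29=0x29
Byte[5]=A2: continuation. acc=(acc<<6)|0x22=0xA62
Byte[6]=94: continuation. acc=(acc<<6)|0x14=0x29894
Completed: cp=U+29894 (starts at byte 3)
Byte[7]=35: 1-byte ASCII. cp=U+0035

Answer: U+D300 U+29894 U+0035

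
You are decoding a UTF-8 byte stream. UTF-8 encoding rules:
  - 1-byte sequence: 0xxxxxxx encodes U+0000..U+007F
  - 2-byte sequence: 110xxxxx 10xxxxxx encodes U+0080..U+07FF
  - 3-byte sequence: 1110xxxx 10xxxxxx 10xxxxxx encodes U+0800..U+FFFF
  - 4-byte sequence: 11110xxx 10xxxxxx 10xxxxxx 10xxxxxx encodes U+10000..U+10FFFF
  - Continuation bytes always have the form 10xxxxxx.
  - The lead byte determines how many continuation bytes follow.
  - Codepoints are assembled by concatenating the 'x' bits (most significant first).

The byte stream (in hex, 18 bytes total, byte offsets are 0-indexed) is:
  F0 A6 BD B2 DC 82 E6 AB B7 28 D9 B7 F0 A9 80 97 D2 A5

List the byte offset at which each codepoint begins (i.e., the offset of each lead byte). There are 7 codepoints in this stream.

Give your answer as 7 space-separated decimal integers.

Byte[0]=F0: 4-byte lead, need 3 cont bytes. acc=0x0
Byte[1]=A6: continuation. acc=(acc<<6)|0x26=0x26
Byte[2]=BD: continuation. acc=(acc<<6)|0x3D=0x9BD
Byte[3]=B2: continuation. acc=(acc<<6)|0x32=0x26F72
Completed: cp=U+26F72 (starts at byte 0)
Byte[4]=DC: 2-byte lead, need 1 cont bytes. acc=0x1C
Byte[5]=82: continuation. acc=(acc<<6)|0x02=0x702
Completed: cp=U+0702 (starts at byte 4)
Byte[6]=E6: 3-byte lead, need 2 cont bytes. acc=0x6
Byte[7]=AB: continuation. acc=(acc<<6)|0x2B=0x1AB
Byte[8]=B7: continuation. acc=(acc<<6)|0x37=0x6AF7
Completed: cp=U+6AF7 (starts at byte 6)
Byte[9]=28: 1-byte ASCII. cp=U+0028
Byte[10]=D9: 2-byte lead, need 1 cont bytes. acc=0x19
Byte[11]=B7: continuation. acc=(acc<<6)|0x37=0x677
Completed: cp=U+0677 (starts at byte 10)
Byte[12]=F0: 4-byte lead, need 3 cont bytes. acc=0x0
Byte[13]=A9: continuation. acc=(acc<<6)|0x29=0x29
Byte[14]=80: continuation. acc=(acc<<6)|0x00=0xA40
Byte[15]=97: continuation. acc=(acc<<6)|0x17=0x29017
Completed: cp=U+29017 (starts at byte 12)
Byte[16]=D2: 2-byte lead, need 1 cont bytes. acc=0x12
Byte[17]=A5: continuation. acc=(acc<<6)|0x25=0x4A5
Completed: cp=U+04A5 (starts at byte 16)

Answer: 0 4 6 9 10 12 16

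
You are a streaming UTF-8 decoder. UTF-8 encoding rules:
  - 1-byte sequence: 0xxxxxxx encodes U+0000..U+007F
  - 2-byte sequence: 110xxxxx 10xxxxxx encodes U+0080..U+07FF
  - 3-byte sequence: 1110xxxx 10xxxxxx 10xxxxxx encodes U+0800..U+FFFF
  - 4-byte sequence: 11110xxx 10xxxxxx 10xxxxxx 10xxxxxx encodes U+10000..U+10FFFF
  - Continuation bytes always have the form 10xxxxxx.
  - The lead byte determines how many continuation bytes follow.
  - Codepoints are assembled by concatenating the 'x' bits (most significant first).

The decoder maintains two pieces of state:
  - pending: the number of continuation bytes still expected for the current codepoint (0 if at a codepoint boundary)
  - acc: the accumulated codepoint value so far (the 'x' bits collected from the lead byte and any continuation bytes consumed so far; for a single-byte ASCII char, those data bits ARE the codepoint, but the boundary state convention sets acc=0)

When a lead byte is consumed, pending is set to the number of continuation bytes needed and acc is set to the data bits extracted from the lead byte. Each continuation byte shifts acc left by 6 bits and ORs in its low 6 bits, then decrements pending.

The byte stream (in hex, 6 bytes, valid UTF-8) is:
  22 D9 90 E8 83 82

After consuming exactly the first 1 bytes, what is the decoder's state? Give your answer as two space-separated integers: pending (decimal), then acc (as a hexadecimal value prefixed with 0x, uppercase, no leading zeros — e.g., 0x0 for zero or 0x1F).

Byte[0]=22: 1-byte. pending=0, acc=0x0

Answer: 0 0x0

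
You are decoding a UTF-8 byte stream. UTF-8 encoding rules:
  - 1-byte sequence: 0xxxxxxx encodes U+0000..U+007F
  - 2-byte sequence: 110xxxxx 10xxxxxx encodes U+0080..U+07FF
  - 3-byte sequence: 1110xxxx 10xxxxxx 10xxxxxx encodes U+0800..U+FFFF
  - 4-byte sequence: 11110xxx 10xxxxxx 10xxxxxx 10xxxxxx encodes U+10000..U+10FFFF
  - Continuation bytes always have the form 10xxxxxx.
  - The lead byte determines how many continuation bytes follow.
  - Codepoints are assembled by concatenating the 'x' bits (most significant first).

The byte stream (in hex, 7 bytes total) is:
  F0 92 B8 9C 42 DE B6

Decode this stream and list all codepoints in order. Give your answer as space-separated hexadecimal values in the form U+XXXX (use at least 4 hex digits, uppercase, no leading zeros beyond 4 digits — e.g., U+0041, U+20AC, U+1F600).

Answer: U+12E1C U+0042 U+07B6

Derivation:
Byte[0]=F0: 4-byte lead, need 3 cont bytes. acc=0x0
Byte[1]=92: continuation. acc=(acc<<6)|0x12=0x12
Byte[2]=B8: continuation. acc=(acc<<6)|0x38=0x4B8
Byte[3]=9C: continuation. acc=(acc<<6)|0x1C=0x12E1C
Completed: cp=U+12E1C (starts at byte 0)
Byte[4]=42: 1-byte ASCII. cp=U+0042
Byte[5]=DE: 2-byte lead, need 1 cont bytes. acc=0x1E
Byte[6]=B6: continuation. acc=(acc<<6)|0x36=0x7B6
Completed: cp=U+07B6 (starts at byte 5)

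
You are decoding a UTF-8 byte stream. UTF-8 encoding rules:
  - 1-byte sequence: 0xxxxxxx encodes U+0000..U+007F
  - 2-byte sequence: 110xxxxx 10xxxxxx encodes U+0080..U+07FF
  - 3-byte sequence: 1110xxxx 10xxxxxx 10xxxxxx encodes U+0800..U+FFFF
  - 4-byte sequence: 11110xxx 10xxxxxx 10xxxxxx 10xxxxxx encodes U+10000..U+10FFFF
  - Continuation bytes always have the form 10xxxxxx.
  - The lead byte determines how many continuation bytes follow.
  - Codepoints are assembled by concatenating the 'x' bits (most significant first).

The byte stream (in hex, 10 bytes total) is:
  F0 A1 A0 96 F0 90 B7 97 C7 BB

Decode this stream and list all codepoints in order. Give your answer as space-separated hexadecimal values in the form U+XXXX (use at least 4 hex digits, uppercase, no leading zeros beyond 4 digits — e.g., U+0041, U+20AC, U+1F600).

Byte[0]=F0: 4-byte lead, need 3 cont bytes. acc=0x0
Byte[1]=A1: continuation. acc=(acc<<6)|0x21=0x21
Byte[2]=A0: continuation. acc=(acc<<6)|0x20=0x860
Byte[3]=96: continuation. acc=(acc<<6)|0x16=0x21816
Completed: cp=U+21816 (starts at byte 0)
Byte[4]=F0: 4-byte lead, need 3 cont bytes. acc=0x0
Byte[5]=90: continuation. acc=(acc<<6)|0x10=0x10
Byte[6]=B7: continuation. acc=(acc<<6)|0x37=0x437
Byte[7]=97: continuation. acc=(acc<<6)|0x17=0x10DD7
Completed: cp=U+10DD7 (starts at byte 4)
Byte[8]=C7: 2-byte lead, need 1 cont bytes. acc=0x7
Byte[9]=BB: continuation. acc=(acc<<6)|0x3B=0x1FB
Completed: cp=U+01FB (starts at byte 8)

Answer: U+21816 U+10DD7 U+01FB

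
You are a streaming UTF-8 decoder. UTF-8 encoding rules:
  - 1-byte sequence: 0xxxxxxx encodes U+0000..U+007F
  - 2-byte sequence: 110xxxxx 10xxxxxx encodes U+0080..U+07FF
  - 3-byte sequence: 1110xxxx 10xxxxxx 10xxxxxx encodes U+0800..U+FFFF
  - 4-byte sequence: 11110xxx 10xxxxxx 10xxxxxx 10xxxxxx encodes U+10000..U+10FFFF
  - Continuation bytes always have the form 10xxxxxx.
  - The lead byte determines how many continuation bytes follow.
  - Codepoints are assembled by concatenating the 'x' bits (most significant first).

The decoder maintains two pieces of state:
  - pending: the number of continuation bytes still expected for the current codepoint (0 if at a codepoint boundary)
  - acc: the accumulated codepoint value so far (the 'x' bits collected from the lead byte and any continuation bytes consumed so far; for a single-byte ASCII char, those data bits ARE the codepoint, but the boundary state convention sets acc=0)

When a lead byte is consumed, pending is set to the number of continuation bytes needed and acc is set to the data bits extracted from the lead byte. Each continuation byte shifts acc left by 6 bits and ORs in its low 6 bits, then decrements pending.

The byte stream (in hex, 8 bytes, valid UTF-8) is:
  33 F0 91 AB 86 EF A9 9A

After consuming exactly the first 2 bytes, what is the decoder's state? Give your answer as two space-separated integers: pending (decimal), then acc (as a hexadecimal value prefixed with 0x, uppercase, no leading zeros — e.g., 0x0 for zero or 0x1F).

Byte[0]=33: 1-byte. pending=0, acc=0x0
Byte[1]=F0: 4-byte lead. pending=3, acc=0x0

Answer: 3 0x0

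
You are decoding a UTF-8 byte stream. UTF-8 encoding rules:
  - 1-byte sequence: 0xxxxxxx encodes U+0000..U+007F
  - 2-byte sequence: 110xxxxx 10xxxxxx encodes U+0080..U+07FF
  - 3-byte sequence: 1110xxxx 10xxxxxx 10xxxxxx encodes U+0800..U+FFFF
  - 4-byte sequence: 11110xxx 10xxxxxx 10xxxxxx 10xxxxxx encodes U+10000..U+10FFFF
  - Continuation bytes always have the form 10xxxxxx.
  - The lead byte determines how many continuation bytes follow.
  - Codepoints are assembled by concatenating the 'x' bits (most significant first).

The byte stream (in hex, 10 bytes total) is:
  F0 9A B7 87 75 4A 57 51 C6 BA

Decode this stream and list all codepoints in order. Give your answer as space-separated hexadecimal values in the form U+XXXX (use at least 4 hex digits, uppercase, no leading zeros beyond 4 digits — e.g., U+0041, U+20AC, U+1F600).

Byte[0]=F0: 4-byte lead, need 3 cont bytes. acc=0x0
Byte[1]=9A: continuation. acc=(acc<<6)|0x1A=0x1A
Byte[2]=B7: continuation. acc=(acc<<6)|0x37=0x6B7
Byte[3]=87: continuation. acc=(acc<<6)|0x07=0x1ADC7
Completed: cp=U+1ADC7 (starts at byte 0)
Byte[4]=75: 1-byte ASCII. cp=U+0075
Byte[5]=4A: 1-byte ASCII. cp=U+004A
Byte[6]=57: 1-byte ASCII. cp=U+0057
Byte[7]=51: 1-byte ASCII. cp=U+0051
Byte[8]=C6: 2-byte lead, need 1 cont bytes. acc=0x6
Byte[9]=BA: continuation. acc=(acc<<6)|0x3A=0x1BA
Completed: cp=U+01BA (starts at byte 8)

Answer: U+1ADC7 U+0075 U+004A U+0057 U+0051 U+01BA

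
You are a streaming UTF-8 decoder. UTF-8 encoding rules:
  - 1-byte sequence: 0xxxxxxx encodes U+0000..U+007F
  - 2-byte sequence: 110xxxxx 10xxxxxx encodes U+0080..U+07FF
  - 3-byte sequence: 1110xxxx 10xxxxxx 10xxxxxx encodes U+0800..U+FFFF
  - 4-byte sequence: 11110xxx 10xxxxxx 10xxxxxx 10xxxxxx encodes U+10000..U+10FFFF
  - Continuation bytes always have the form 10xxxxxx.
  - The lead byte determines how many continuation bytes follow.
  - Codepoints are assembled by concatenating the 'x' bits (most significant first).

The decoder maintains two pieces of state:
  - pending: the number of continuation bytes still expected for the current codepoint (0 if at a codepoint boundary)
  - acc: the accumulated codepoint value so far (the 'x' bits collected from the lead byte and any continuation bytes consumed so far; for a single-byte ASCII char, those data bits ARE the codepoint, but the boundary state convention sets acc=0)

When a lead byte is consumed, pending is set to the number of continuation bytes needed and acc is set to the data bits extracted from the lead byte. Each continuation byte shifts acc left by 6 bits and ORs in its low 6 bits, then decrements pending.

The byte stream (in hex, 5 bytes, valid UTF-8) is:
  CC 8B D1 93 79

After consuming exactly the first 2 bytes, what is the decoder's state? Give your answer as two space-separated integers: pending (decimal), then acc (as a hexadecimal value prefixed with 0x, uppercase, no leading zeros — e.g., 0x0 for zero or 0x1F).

Answer: 0 0x30B

Derivation:
Byte[0]=CC: 2-byte lead. pending=1, acc=0xC
Byte[1]=8B: continuation. acc=(acc<<6)|0x0B=0x30B, pending=0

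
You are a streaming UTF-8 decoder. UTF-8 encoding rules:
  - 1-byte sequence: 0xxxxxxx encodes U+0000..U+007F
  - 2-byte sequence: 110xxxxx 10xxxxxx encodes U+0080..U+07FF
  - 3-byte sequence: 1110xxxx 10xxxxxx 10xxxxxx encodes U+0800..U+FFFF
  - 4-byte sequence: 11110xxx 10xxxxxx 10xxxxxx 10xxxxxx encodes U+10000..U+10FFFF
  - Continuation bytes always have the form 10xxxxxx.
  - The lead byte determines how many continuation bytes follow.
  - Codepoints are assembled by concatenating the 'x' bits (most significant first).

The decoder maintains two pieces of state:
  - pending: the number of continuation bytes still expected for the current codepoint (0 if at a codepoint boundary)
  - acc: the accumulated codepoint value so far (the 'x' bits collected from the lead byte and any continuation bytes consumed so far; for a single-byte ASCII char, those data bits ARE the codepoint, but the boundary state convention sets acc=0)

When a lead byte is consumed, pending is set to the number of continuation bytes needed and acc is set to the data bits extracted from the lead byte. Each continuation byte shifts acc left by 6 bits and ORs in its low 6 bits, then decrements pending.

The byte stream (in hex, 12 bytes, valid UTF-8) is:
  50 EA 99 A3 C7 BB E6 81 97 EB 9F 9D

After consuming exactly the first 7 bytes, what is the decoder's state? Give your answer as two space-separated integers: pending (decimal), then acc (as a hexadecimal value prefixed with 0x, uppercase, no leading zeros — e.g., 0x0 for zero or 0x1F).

Byte[0]=50: 1-byte. pending=0, acc=0x0
Byte[1]=EA: 3-byte lead. pending=2, acc=0xA
Byte[2]=99: continuation. acc=(acc<<6)|0x19=0x299, pending=1
Byte[3]=A3: continuation. acc=(acc<<6)|0x23=0xA663, pending=0
Byte[4]=C7: 2-byte lead. pending=1, acc=0x7
Byte[5]=BB: continuation. acc=(acc<<6)|0x3B=0x1FB, pending=0
Byte[6]=E6: 3-byte lead. pending=2, acc=0x6

Answer: 2 0x6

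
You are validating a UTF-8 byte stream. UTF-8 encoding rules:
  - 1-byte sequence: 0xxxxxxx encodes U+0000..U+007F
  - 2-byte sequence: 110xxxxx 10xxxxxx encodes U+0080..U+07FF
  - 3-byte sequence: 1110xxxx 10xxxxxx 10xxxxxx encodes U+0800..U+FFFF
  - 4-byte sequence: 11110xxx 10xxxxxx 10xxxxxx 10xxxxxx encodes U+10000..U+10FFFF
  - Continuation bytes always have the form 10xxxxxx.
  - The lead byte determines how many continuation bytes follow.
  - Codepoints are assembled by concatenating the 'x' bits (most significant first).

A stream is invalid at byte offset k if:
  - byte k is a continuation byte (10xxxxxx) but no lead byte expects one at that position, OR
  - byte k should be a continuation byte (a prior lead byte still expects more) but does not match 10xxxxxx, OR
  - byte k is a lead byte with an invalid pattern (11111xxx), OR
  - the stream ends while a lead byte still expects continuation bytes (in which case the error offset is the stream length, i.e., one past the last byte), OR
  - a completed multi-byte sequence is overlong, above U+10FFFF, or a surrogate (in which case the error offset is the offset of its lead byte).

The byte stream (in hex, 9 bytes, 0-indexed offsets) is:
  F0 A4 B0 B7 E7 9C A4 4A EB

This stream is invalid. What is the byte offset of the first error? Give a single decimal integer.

Byte[0]=F0: 4-byte lead, need 3 cont bytes. acc=0x0
Byte[1]=A4: continuation. acc=(acc<<6)|0x24=0x24
Byte[2]=B0: continuation. acc=(acc<<6)|0x30=0x930
Byte[3]=B7: continuation. acc=(acc<<6)|0x37=0x24C37
Completed: cp=U+24C37 (starts at byte 0)
Byte[4]=E7: 3-byte lead, need 2 cont bytes. acc=0x7
Byte[5]=9C: continuation. acc=(acc<<6)|0x1C=0x1DC
Byte[6]=A4: continuation. acc=(acc<<6)|0x24=0x7724
Completed: cp=U+7724 (starts at byte 4)
Byte[7]=4A: 1-byte ASCII. cp=U+004A
Byte[8]=EB: 3-byte lead, need 2 cont bytes. acc=0xB
Byte[9]: stream ended, expected continuation. INVALID

Answer: 9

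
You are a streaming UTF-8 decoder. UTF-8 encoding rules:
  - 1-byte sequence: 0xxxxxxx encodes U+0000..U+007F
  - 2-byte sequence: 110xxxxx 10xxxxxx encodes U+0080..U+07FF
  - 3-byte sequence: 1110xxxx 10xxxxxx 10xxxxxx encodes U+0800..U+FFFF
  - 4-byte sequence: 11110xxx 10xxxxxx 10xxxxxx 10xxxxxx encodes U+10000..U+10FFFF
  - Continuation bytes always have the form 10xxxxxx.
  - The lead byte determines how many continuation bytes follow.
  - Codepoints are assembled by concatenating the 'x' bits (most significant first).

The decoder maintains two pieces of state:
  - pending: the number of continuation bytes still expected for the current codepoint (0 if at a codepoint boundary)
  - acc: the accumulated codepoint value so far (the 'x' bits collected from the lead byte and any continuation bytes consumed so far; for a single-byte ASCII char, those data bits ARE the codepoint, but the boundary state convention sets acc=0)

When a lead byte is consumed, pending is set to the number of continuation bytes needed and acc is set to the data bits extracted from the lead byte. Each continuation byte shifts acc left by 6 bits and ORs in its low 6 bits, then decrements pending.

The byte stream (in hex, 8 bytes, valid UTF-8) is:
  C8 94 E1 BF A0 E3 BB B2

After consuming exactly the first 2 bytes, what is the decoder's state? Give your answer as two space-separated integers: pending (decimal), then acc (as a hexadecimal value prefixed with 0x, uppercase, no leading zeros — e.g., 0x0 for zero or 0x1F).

Byte[0]=C8: 2-byte lead. pending=1, acc=0x8
Byte[1]=94: continuation. acc=(acc<<6)|0x14=0x214, pending=0

Answer: 0 0x214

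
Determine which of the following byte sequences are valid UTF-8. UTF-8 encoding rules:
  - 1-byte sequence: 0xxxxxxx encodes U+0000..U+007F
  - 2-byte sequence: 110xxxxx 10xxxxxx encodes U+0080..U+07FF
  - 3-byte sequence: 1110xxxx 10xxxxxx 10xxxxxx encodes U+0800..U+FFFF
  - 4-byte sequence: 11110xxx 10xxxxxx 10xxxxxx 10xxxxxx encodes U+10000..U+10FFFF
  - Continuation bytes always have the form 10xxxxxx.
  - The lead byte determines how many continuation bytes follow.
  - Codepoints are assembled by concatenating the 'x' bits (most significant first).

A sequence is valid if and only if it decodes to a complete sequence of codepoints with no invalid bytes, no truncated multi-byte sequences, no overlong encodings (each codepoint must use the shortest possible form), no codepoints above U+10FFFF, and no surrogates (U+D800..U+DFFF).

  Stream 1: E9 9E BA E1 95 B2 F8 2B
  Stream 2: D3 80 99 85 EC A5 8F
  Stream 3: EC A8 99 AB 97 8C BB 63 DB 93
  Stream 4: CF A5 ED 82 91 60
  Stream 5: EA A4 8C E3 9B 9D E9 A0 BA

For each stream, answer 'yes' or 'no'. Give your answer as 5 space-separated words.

Stream 1: error at byte offset 6. INVALID
Stream 2: error at byte offset 2. INVALID
Stream 3: error at byte offset 3. INVALID
Stream 4: decodes cleanly. VALID
Stream 5: decodes cleanly. VALID

Answer: no no no yes yes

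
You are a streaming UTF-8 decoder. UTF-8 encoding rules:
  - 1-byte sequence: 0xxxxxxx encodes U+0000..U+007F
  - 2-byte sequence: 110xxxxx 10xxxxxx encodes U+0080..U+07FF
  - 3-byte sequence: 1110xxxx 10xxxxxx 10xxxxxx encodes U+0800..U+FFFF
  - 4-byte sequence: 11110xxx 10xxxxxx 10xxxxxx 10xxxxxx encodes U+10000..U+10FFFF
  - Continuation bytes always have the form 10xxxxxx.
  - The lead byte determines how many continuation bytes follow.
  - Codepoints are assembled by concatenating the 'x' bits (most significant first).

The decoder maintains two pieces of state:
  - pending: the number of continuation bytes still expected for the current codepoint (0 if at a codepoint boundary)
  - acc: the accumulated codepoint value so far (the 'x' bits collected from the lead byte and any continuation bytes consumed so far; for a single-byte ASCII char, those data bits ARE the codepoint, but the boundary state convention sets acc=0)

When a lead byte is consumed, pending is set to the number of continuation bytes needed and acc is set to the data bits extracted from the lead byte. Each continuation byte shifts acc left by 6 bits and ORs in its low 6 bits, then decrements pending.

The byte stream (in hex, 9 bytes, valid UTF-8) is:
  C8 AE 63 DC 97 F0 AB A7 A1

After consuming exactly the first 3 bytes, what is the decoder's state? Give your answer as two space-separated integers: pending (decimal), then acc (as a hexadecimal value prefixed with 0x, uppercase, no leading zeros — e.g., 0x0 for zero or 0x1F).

Answer: 0 0x0

Derivation:
Byte[0]=C8: 2-byte lead. pending=1, acc=0x8
Byte[1]=AE: continuation. acc=(acc<<6)|0x2E=0x22E, pending=0
Byte[2]=63: 1-byte. pending=0, acc=0x0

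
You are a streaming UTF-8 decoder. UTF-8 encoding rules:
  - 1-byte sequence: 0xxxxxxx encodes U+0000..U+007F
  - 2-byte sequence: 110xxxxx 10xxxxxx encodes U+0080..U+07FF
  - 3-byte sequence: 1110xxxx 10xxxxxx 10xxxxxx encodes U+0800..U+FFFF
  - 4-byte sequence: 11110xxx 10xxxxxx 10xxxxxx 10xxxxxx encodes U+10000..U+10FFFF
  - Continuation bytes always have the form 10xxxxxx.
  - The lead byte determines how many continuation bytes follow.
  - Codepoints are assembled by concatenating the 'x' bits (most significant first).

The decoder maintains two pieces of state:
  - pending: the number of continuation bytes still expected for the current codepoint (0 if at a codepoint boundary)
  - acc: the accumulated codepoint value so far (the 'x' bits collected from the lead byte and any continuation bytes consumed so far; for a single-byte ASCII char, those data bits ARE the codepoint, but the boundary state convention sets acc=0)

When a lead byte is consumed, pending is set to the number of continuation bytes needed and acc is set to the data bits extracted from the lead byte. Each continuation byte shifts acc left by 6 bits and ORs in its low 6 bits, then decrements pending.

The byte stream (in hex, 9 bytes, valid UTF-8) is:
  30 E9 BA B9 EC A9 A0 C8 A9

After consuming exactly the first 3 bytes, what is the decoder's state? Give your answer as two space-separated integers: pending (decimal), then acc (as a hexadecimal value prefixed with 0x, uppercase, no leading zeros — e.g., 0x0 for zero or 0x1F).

Answer: 1 0x27A

Derivation:
Byte[0]=30: 1-byte. pending=0, acc=0x0
Byte[1]=E9: 3-byte lead. pending=2, acc=0x9
Byte[2]=BA: continuation. acc=(acc<<6)|0x3A=0x27A, pending=1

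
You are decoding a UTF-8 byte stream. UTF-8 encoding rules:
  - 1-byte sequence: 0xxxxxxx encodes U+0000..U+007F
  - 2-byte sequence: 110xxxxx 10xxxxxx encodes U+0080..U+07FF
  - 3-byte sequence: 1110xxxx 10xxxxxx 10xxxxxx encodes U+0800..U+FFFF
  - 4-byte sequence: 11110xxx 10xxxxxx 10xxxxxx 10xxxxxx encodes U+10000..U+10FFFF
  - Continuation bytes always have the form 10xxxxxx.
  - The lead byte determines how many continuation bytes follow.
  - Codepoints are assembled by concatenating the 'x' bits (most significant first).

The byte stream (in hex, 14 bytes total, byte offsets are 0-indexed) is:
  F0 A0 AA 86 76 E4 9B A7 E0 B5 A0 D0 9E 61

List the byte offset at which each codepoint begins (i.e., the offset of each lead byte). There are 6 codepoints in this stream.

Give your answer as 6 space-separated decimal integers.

Byte[0]=F0: 4-byte lead, need 3 cont bytes. acc=0x0
Byte[1]=A0: continuation. acc=(acc<<6)|0x20=0x20
Byte[2]=AA: continuation. acc=(acc<<6)|0x2A=0x82A
Byte[3]=86: continuation. acc=(acc<<6)|0x06=0x20A86
Completed: cp=U+20A86 (starts at byte 0)
Byte[4]=76: 1-byte ASCII. cp=U+0076
Byte[5]=E4: 3-byte lead, need 2 cont bytes. acc=0x4
Byte[6]=9B: continuation. acc=(acc<<6)|0x1B=0x11B
Byte[7]=A7: continuation. acc=(acc<<6)|0x27=0x46E7
Completed: cp=U+46E7 (starts at byte 5)
Byte[8]=E0: 3-byte lead, need 2 cont bytes. acc=0x0
Byte[9]=B5: continuation. acc=(acc<<6)|0x35=0x35
Byte[10]=A0: continuation. acc=(acc<<6)|0x20=0xD60
Completed: cp=U+0D60 (starts at byte 8)
Byte[11]=D0: 2-byte lead, need 1 cont bytes. acc=0x10
Byte[12]=9E: continuation. acc=(acc<<6)|0x1E=0x41E
Completed: cp=U+041E (starts at byte 11)
Byte[13]=61: 1-byte ASCII. cp=U+0061

Answer: 0 4 5 8 11 13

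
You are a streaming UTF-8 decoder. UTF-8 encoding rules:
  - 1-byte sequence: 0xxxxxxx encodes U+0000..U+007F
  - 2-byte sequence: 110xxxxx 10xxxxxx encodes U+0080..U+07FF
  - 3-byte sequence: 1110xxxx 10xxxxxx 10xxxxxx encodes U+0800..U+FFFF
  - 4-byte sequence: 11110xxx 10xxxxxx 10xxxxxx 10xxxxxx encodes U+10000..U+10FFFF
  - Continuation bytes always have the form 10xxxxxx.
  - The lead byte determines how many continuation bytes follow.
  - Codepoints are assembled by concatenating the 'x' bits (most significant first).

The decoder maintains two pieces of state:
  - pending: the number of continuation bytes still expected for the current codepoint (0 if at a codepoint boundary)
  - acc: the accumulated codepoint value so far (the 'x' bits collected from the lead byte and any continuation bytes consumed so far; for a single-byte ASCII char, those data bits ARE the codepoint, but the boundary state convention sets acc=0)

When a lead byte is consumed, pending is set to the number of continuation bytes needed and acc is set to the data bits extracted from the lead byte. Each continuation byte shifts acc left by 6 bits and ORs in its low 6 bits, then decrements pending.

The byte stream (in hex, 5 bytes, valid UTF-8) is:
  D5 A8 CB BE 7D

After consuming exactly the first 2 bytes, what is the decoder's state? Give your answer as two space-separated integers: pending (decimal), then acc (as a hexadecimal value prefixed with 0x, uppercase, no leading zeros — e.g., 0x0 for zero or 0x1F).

Byte[0]=D5: 2-byte lead. pending=1, acc=0x15
Byte[1]=A8: continuation. acc=(acc<<6)|0x28=0x568, pending=0

Answer: 0 0x568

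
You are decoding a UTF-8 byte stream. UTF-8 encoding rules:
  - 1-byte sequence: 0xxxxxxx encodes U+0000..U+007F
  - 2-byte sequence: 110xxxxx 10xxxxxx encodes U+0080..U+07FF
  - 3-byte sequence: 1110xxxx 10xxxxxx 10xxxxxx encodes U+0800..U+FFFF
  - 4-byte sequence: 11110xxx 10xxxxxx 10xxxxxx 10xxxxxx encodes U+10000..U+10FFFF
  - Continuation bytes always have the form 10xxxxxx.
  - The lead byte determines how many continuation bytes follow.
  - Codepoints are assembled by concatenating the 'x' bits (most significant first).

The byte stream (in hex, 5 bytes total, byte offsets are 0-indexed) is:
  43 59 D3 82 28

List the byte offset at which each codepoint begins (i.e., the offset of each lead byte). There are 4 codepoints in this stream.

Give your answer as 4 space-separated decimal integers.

Byte[0]=43: 1-byte ASCII. cp=U+0043
Byte[1]=59: 1-byte ASCII. cp=U+0059
Byte[2]=D3: 2-byte lead, need 1 cont bytes. acc=0x13
Byte[3]=82: continuation. acc=(acc<<6)|0x02=0x4C2
Completed: cp=U+04C2 (starts at byte 2)
Byte[4]=28: 1-byte ASCII. cp=U+0028

Answer: 0 1 2 4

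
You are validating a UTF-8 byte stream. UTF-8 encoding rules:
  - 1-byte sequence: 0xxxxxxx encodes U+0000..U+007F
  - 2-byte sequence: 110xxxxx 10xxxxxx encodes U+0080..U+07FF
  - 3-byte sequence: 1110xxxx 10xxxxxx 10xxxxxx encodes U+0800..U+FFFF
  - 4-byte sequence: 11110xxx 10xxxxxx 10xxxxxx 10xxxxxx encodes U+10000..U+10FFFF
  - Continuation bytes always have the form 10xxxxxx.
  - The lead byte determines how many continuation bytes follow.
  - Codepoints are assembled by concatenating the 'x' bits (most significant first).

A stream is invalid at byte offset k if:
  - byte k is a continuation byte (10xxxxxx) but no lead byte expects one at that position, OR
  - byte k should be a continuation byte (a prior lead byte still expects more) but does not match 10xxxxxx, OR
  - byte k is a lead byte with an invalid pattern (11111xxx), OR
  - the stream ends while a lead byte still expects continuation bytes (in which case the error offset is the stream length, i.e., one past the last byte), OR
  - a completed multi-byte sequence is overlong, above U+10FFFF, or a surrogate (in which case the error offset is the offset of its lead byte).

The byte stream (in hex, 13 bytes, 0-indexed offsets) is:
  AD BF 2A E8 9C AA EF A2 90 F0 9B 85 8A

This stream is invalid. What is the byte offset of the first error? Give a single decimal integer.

Answer: 0

Derivation:
Byte[0]=AD: INVALID lead byte (not 0xxx/110x/1110/11110)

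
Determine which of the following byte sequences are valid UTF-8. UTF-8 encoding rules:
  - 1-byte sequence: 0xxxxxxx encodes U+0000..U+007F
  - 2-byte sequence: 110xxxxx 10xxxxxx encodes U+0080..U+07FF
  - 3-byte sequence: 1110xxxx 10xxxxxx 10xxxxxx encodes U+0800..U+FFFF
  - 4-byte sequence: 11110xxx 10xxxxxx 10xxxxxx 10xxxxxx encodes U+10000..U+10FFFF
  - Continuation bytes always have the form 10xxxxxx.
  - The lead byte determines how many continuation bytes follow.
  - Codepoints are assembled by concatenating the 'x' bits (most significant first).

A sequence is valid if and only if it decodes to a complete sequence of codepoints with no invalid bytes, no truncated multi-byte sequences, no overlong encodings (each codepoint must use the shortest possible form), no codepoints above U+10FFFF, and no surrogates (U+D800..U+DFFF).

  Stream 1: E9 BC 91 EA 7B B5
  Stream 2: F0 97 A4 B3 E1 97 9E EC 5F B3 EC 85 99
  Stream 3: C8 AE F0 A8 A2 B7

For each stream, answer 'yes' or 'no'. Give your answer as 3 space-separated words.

Answer: no no yes

Derivation:
Stream 1: error at byte offset 4. INVALID
Stream 2: error at byte offset 8. INVALID
Stream 3: decodes cleanly. VALID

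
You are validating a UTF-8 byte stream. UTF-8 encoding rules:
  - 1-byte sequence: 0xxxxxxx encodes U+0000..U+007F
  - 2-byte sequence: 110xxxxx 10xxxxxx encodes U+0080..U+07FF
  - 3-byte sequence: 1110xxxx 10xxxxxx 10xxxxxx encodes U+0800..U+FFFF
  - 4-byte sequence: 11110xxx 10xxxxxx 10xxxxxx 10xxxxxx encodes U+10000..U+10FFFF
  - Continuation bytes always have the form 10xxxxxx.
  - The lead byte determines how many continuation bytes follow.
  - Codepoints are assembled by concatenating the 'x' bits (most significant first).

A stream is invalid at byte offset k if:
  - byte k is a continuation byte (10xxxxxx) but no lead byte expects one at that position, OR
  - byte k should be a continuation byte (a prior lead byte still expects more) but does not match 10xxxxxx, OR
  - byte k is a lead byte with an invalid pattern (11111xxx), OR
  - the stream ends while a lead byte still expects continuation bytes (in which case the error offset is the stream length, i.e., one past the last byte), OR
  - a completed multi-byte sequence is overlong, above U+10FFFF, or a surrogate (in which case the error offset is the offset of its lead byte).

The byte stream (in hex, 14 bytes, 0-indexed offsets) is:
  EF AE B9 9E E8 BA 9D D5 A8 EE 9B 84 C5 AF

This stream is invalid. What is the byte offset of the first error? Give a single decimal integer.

Byte[0]=EF: 3-byte lead, need 2 cont bytes. acc=0xF
Byte[1]=AE: continuation. acc=(acc<<6)|0x2E=0x3EE
Byte[2]=B9: continuation. acc=(acc<<6)|0x39=0xFBB9
Completed: cp=U+FBB9 (starts at byte 0)
Byte[3]=9E: INVALID lead byte (not 0xxx/110x/1110/11110)

Answer: 3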